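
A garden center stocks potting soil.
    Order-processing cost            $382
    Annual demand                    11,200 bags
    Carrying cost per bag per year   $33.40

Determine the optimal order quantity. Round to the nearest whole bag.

Q* = √(2·D·S / H) = √(2·11,200·382 / 33.4) = √256,191.6 ≈ 506.15

506 bags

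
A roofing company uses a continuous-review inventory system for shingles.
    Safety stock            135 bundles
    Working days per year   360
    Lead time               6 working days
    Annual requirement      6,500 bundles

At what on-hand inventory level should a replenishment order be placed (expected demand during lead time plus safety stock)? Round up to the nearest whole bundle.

244 bundles

Daily demand d = 6,500 / 360 = 18.056 bundles/day
Demand during lead time = 18.056 × 6 = 108.33
Reorder point = 108.33 + 135 = 243.33 → round up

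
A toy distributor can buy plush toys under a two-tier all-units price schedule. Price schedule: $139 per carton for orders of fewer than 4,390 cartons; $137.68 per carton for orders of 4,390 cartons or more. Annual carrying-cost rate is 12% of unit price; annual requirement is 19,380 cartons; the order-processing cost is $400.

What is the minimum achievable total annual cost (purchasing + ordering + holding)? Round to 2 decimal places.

H₁ = 12%×$139 = $16.6800;  H₂ = 12%×$137.68 = $16.5216
EOQ₁ = √(2×19,380×400/16.6800) = 964.10  (< 4,390, feasible at tier 1)
EOQ₂ = √(2×19,380×400/16.5216) = 968.71  (< 4,390 → use Q = 4,390 at tier-2 price)
TC(tier 1 (EOQ₁), Q≈964.1) = $2,709,901.25
TC(tier 2, Q≈4,390.0) = $2,706,269.14
Minimum at tier 2: $2,706,269.14

$2,706,269.14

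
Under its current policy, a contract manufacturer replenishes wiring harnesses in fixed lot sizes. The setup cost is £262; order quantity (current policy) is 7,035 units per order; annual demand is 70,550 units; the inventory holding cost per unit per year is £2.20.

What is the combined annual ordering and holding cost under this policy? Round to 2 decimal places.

Annual ordering cost = (D/Q)·S = (70,550/7,035) × 262 = £2,627.45
Annual holding cost  = (Q/2)·H = (7,035/2) × 2.2 = £7,738.50
Total = £2,627.45 + £7,738.50 = £10,365.95

£10,365.95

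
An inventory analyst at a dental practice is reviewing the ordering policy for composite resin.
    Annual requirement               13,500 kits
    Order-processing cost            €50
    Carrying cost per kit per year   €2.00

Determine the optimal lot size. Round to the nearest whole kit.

2DS/H = 2·13,500·50/2 = 675,000.00
EOQ = √675,000.00 ≈ 821.58

822 kits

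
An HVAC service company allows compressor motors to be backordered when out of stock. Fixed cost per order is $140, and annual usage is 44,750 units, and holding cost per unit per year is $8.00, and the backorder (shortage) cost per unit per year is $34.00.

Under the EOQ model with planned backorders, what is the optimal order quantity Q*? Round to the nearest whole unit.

1,391 units

Q* = √(2DS/H) · √((H + b)/b)
   = √(2 × 44,750 × 140 / 8) · √((8 + 34) / 34)
   = 1,251.499 × 1.1114 ≈ 1,390.96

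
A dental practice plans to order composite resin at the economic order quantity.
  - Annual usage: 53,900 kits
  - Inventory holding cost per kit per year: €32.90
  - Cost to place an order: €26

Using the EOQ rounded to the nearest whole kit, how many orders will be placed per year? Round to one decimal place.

2DS/H = 2·53,900·26/32.9 = 85,191.49
EOQ = √85,191.49 ≈ 291.88 → Q = 292
Orders per year = D/Q = 53,900 / 292 = 184.589

184.6 orders per year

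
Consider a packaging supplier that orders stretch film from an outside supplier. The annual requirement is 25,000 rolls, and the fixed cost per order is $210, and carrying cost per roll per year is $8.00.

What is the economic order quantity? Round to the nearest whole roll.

Q* = √(2·D·S / H) = √(2·25,000·210 / 8) = √1,312,500.0 ≈ 1,145.64

1,146 rolls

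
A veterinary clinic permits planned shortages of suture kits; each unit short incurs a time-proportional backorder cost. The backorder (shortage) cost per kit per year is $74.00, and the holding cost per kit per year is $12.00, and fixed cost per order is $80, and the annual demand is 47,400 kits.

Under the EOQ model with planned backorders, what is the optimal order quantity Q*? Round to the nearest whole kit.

Q* = √(2DS/H) · √((H + b)/b)
   = √(2 × 47,400 × 80 / 12) · √((12 + 74) / 74)
   = 794.984 × 1.0780 ≈ 857.02

857 kits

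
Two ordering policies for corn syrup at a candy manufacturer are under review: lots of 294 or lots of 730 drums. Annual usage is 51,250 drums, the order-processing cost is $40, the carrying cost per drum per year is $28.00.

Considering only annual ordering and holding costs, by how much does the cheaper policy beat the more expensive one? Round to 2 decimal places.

$1,939.43

Annual cost at Q: ordering D·S/Q plus holding Q·H/2.
TC(294) = (51,250/294)×40 + (294/2)×28 = $11,088.79
TC(730) = (51,250/730)×40 + (730/2)×28 = $13,028.22
|ΔTC| = |$11,088.79 − $13,028.22| = $1,939.43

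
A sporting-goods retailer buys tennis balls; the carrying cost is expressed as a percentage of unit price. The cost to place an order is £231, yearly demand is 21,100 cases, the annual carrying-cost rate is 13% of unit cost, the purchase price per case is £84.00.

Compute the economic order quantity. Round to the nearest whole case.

H = i·C = 0.13 × £84 = £10.9200 per case-year
Q* = √(2·D·S / H) = √(2·21,100·231 / 10.92) = √892,692.3 ≈ 944.82

945 cases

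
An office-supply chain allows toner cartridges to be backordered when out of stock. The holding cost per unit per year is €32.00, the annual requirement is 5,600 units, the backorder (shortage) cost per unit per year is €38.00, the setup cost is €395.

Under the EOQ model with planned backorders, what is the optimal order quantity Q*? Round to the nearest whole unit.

505 units

Basic EOQ = √(2·5,600·395/32) = 371.820
Backorder adjustment √((H+b)/b) = √((32+38)/38) = 1.3572
Q* = 371.820 × 1.3572 ≈ 504.65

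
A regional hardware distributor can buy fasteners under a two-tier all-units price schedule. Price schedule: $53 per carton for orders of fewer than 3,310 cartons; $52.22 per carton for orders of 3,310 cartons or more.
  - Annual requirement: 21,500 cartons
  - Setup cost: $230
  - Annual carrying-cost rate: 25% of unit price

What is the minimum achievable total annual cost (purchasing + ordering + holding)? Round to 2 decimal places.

H₁ = 25%×$53 = $13.2500;  H₂ = 25%×$52.22 = $13.0550
EOQ₁ = √(2×21,500×230/13.2500) = 863.95  (< 3,310, feasible at tier 1)
EOQ₂ = √(2×21,500×230/13.0550) = 870.38  (< 3,310 → use Q = 3,310 at tier-2 price)
TC(tier 1 (EOQ₁), Q≈864.0) = $1,150,947.38
TC(tier 2, Q≈3,310.0) = $1,145,829.98
Minimum at tier 2: $1,145,829.98

$1,145,829.98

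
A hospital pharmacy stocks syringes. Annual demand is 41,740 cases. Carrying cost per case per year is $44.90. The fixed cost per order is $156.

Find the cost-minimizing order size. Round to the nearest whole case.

539 cases

Optimal lot size Q* = (2 × 41,740 × $156 / $44.9)^½ ≈ 538.56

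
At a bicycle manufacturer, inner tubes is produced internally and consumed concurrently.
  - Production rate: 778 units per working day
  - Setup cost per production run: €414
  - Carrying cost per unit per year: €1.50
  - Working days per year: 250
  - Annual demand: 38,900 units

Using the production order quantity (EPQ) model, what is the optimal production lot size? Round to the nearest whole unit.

d = 38,900/250 = 155.6000 units/day;  effective holding cost H(1 − d/p) = 1.5·(1 − 155.6000/778) = 1.20000
Q* = √(2DS / H_eff) = √(2·38,900·414 / 1.20000) ≈ 5,180.83

5,181 units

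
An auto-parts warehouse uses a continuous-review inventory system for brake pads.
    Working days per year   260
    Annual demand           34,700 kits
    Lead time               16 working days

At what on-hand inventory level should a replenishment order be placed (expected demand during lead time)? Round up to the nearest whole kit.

Daily demand d = 34,700 / 260 = 133.462 kits/day
Demand during lead time = 133.462 × 16 = 2,135.38
Reorder point = 2,135.38 → round up

2,136 kits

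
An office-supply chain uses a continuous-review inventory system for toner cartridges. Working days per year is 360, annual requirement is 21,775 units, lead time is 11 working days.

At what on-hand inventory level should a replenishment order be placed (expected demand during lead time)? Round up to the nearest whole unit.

Daily demand d = 21,775 / 360 = 60.486 units/day
Demand during lead time = 60.486 × 11 = 665.35
Reorder point = 665.35 → round up

666 units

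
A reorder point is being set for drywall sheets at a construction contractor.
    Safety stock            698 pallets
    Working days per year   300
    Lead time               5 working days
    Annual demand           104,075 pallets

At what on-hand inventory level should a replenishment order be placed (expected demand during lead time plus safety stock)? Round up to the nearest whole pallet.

Daily demand d = 104,075 / 300 = 346.917 pallets/day
Demand during lead time = 346.917 × 5 = 1,734.58
Reorder point = 1,734.58 + 698 = 2,432.58 → round up

2,433 pallets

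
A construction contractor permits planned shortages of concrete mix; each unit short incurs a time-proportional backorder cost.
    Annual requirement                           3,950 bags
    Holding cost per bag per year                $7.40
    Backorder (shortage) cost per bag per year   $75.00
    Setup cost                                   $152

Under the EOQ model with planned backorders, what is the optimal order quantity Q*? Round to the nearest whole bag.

Q* = √(2DS/H) · √((H + b)/b)
   = √(2 × 3,950 × 152 / 7.4) · √((7.4 + 75) / 75)
   = 402.828 × 1.0482 ≈ 422.23

422 bags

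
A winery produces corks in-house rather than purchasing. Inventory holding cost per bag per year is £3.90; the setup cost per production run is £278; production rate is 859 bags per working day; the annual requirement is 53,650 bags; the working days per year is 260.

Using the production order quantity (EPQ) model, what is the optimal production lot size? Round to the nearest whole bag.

3,173 bags

Daily demand d = 53,650/260 = 206.346; p = 859; 1 − d/p = 0.75978
EPQ = √(2DS / (H(1 − d/p)))
    = √(2 × 53,650 × 278 / (3.9 × 0.75978)) ≈ 3,172.82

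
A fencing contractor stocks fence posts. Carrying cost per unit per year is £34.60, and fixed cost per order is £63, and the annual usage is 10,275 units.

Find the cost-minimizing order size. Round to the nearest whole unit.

193 units

Q* = √(2·D·S / H) = √(2·10,275·63 / 34.6) = √37,417.6 ≈ 193.44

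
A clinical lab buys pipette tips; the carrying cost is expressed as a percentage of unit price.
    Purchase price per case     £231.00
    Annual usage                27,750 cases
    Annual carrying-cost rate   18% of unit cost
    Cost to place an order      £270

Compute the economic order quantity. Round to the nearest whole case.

600 cases

Carrying cost H = £231 × 18% = £41.5800/case/yr
Q* = √(2·D·S / H) = √(2·27,750·270 / 41.58) = √360,389.6 ≈ 600.32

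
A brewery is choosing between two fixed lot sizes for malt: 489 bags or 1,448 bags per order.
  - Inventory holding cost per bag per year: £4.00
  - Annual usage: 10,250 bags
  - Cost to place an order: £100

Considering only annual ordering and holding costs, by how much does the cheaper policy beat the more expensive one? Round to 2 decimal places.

£529.76

For each Q, cost = (D/Q)·S + (Q/2)·H.
TC(489) = (10,250/489)×100 + (489/2)×4 = £3,074.11
TC(1,448) = (10,250/1,448)×100 + (1,448/2)×4 = £3,603.87
Lots of 489 are cheaper by £529.76.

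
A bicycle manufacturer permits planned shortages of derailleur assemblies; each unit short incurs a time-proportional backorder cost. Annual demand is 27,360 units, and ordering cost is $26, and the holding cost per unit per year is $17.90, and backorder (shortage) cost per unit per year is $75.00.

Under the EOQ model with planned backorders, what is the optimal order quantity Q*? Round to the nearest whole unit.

314 units

Q* = √(2DS/H) · √((H + b)/b)
   = √(2 × 27,360 × 26 / 17.9) · √((17.9 + 75) / 75)
   = 281.925 × 1.1130 ≈ 313.77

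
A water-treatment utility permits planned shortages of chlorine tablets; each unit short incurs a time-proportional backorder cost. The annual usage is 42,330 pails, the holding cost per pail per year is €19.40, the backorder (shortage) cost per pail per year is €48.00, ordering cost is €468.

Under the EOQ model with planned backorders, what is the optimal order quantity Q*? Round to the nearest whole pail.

Q* = √(2DS/H) · √((H + b)/b)
   = √(2 × 42,330 × 468 / 19.4) · √((19.4 + 48) / 48)
   = 1,429.095 × 1.1850 ≈ 1,693.44

1,693 pails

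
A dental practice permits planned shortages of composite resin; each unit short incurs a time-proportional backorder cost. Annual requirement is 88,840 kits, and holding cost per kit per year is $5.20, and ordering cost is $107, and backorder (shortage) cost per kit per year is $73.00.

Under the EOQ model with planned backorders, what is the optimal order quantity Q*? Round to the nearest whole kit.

Q* = √(2DS/H) · √((H + b)/b)
   = √(2 × 88,840 × 107 / 5.2) · √((5.2 + 73) / 73)
   = 1,912.095 × 1.0350 ≈ 1,979.03

1,979 kits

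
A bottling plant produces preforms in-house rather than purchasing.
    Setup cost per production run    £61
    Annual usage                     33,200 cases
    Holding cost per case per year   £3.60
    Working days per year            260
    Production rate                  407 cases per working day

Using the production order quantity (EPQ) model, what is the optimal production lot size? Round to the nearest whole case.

1,280 cases

d = 33,200/260 = 127.6923 cases/day;  effective holding cost H(1 − d/p) = 3.6·(1 − 127.6923/407) = 2.47053
Q* = √(2DS / H_eff) = √(2·33,200·61 / 2.47053) ≈ 1,280.42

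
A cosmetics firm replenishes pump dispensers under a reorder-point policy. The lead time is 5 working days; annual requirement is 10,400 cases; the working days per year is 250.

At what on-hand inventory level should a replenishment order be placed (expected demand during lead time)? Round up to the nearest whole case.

Daily demand d = 10,400 / 250 = 41.600 cases/day
Demand during lead time = 41.600 × 5 = 208.00
Reorder point = 208.00 → round up

208 cases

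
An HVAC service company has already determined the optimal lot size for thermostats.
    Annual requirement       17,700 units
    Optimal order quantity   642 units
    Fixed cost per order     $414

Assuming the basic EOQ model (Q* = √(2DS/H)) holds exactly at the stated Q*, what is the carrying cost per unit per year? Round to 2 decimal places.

$35.56

Since Q* = (2DS/H)^½, squaring gives Q*²·H = 2DS.
H = 2DS / Q² = 2 × 17,700 × 414 / 642² = 35.5577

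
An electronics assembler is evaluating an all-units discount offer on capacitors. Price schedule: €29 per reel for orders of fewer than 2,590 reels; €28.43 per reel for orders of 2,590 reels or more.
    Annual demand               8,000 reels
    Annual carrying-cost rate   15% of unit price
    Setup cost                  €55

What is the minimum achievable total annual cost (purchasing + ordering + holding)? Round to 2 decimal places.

€233,132.41

H₁ = 15%×€29 = €4.3500;  H₂ = 15%×€28.43 = €4.2645
EOQ₁ = √(2×8,000×55/4.3500) = 449.78  (< 2,590, feasible at tier 1)
EOQ₂ = √(2×8,000×55/4.2645) = 454.26  (< 2,590 → use Q = 2,590 at tier-2 price)
TC(tier 1 (EOQ₁), Q≈449.8) = €233,956.53
TC(tier 2, Q≈2,590.0) = €233,132.41
Minimum at tier 2: €233,132.41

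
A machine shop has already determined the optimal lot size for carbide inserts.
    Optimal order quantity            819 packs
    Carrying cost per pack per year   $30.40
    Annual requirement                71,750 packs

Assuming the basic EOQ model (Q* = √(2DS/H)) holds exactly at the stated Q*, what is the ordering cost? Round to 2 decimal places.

$142.10

EOQ relation: Q² = 2DS/H, so rearrange for the unknown.
S = Q²H / (2D) = 819² × 30.4 / (2 × 71,750) = 142.0985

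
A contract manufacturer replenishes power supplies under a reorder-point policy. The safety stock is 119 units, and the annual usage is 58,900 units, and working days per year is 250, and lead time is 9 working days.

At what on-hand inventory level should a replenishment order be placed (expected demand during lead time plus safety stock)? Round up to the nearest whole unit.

Daily demand d = 58,900 / 250 = 235.600 units/day
Demand during lead time = 235.600 × 9 = 2,120.40
Reorder point = 2,120.40 + 119 = 2,239.40 → round up

2,240 units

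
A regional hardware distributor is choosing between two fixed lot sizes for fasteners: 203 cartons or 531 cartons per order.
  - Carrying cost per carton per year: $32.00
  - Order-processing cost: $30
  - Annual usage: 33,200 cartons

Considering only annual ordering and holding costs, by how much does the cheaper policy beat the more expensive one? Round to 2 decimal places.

$2,217.30

Annual cost at Q: ordering D·S/Q plus holding Q·H/2.
TC(203) = (33,200/203)×30 + (203/2)×32 = $8,154.40
TC(531) = (33,200/531)×30 + (531/2)×32 = $10,371.71
Cheaper: Q = 203.  Difference = $2,217.30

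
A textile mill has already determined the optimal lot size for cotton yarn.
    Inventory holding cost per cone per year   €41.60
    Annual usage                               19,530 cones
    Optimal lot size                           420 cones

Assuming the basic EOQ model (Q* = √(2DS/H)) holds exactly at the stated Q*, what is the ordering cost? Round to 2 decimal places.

From Q* = √(2DS/H) ⇒ Q*² = 2DS/H.
S = Q²H / (2D) = 420² × 41.6 / (2 × 19,530) = 187.8710

€187.87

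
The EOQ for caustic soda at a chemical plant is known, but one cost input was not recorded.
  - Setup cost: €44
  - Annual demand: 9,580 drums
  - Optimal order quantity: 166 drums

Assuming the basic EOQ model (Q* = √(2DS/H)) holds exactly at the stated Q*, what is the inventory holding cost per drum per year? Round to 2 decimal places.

EOQ relation: Q² = 2DS/H, so rearrange for the unknown.
H = 2DS / Q² = 2 × 9,580 × 44 / 166² = 30.5937

€30.59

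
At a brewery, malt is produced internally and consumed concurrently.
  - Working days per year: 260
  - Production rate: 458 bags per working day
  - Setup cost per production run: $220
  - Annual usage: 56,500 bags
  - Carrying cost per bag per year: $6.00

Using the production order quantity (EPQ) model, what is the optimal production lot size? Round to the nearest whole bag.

2,808 bags

Daily demand d = 56,500/260 = 217.308; p = 458; 1 − d/p = 0.52553
EPQ = √(2DS / (H(1 − d/p)))
    = √(2 × 56,500 × 220 / (6 × 0.52553)) ≈ 2,807.87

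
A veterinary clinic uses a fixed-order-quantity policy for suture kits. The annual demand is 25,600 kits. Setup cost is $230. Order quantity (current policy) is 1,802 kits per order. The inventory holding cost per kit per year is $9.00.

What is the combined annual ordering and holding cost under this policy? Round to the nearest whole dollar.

Ordering: D/Q × S = 25,600/1,802 × $230 = $3,267.48
Holding:  Q/2 × H = 1,802/2 × $9 = $8,109.00
Total = $3,267.48 + $8,109.00 = $11,376.48

$11,376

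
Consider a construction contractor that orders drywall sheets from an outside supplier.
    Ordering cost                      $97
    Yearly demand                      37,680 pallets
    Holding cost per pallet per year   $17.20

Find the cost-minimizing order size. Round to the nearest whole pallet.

652 pallets

2DS/H = 2·37,680·97/17.2 = 424,995.35
EOQ = √424,995.35 ≈ 651.92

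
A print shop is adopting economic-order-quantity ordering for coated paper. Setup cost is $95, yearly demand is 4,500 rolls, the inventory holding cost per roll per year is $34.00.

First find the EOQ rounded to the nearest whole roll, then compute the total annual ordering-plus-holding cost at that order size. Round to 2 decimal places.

$5,391.68

Optimal lot size Q* = (2 × 4,500 × $95 / $34)^½ ≈ 158.58 → Q = 159 rolls
Ordering: D/Q × S = 4,500/159 × $95 = $2,688.68
Holding:  Q/2 × H = 159/2 × $34 = $2,703.00
Total = $2,688.68 + $2,703.00 = $5,391.68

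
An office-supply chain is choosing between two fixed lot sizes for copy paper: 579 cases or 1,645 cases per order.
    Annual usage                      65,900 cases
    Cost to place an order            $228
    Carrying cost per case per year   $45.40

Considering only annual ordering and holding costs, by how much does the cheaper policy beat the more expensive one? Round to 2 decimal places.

$7,381.80

Annual cost at Q: ordering D·S/Q plus holding Q·H/2.
TC(579) = (65,900/579)×228 + (579/2)×45.4 = $39,093.56
TC(1,645) = (65,900/1,645)×228 + (1,645/2)×45.4 = $46,475.36
Lots of 579 are cheaper by $7,381.80.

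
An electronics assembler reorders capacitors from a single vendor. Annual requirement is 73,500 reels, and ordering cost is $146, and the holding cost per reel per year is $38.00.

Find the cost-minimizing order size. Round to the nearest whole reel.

752 reels

Q* = √(2·D·S / H) = √(2·73,500·146 / 38) = √564,789.5 ≈ 751.52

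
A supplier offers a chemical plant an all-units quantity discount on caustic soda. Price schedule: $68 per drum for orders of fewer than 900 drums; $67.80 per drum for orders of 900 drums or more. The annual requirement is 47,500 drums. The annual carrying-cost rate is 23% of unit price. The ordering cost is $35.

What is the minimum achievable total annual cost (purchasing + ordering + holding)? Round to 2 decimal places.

$3,229,364.52

H₁ = 23%×$68 = $15.6400;  H₂ = 23%×$67.80 = $15.5940
EOQ₁ = √(2×47,500×35/15.6400) = 461.08  (< 900, feasible at tier 1)
EOQ₂ = √(2×47,500×35/15.5940) = 461.76  (< 900 → use Q = 900 at tier-2 price)
TC(tier 1 (EOQ₁), Q≈461.1) = $3,237,211.31
TC(tier 2, Q≈900.0) = $3,229,364.52
Minimum at tier 2: $3,229,364.52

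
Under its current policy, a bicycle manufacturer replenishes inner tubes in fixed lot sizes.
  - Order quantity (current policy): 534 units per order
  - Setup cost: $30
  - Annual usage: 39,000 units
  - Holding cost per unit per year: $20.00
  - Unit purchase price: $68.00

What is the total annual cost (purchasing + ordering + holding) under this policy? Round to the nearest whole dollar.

$2,659,531

Ordering: D/Q × S = 39,000/534 × $30 = $2,191.01
Holding:  Q/2 × H = 534/2 × $20 = $5,340.00
Purchase cost = D·C = 39,000 × 68 = $2,652,000.00
Total = $2,191.01 + $5,340.00 + $2,652,000.00 = $2,659,531.01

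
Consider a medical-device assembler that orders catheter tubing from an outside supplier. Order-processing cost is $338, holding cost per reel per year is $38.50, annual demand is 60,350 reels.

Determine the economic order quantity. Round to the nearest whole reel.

1,029 reels

EOQ = √(2DS/H) = √(2 × 60,350 × 338 / 38.5)
    = √(1,059,651.95) ≈ 1,029.39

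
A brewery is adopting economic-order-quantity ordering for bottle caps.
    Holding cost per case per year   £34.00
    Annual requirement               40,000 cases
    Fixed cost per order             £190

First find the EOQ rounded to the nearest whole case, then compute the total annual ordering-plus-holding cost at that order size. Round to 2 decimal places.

Q* = √(2·D·S / H) = √(2·40,000·190 / 34) = √447,058.8 ≈ 668.62 → Q = 669 cases
Ordering: D/Q × S = 40,000/669 × £190 = £11,360.24
Holding:  Q/2 × H = 669/2 × £34 = £11,373.00
Total = £11,360.24 + £11,373.00 = £22,733.24

£22,733.24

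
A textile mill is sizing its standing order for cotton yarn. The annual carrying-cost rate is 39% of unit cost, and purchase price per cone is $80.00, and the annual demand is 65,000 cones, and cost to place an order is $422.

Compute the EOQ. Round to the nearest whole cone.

1,326 cones

Carrying cost H = $80 × 39% = $31.2000/cone/yr
2DS/H = 2·65,000·422/31.2 = 1,758,333.33
EOQ = √1,758,333.33 ≈ 1,326.02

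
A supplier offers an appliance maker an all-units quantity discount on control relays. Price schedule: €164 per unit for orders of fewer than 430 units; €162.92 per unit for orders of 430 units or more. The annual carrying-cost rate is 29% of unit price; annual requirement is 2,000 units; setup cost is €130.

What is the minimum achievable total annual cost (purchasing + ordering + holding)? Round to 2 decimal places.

€332,973.05

H₁ = 29%×€164 = €47.5600;  H₂ = 29%×€162.92 = €47.2468
EOQ₁ = √(2×2,000×130/47.5600) = 104.56  (< 430, feasible at tier 1)
EOQ₂ = √(2×2,000×130/47.2468) = 104.91  (< 430 → use Q = 430 at tier-2 price)
TC(tier 1 (EOQ₁), Q≈104.6) = €332,973.05
TC(tier 2, Q≈430.0) = €336,602.71
Minimum at tier 1 (EOQ₁): €332,973.05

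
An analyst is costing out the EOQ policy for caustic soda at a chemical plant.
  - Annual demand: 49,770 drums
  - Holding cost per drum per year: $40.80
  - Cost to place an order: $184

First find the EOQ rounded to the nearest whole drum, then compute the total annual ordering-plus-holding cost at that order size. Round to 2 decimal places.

EOQ = √(2DS/H) = √(2 × 49,770 × 184 / 40.8)
    = √(448,905.88) ≈ 670.00 → Q = 670 drums
Ordering: D/Q × S = 49,770/670 × $184 = $13,668.18
Holding:  Q/2 × H = 670/2 × $40.8 = $13,668.00
Total = $13,668.18 + $13,668.00 = $27,336.18

$27,336.18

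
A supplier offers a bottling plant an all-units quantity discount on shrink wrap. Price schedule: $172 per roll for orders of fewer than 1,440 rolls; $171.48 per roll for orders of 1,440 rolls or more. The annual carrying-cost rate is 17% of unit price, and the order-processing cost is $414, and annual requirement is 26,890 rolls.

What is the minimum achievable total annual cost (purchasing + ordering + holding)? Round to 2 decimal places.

H₁ = 17%×$172 = $29.2400;  H₂ = 17%×$171.48 = $29.1516
EOQ₁ = √(2×26,890×414/29.2400) = 872.61  (< 1,440, feasible at tier 1)
EOQ₂ = √(2×26,890×414/29.1516) = 873.94  (< 1,440 → use Q = 1,440 at tier-2 price)
TC(tier 1 (EOQ₁), Q≈872.6) = $4,650,595.22
TC(tier 2, Q≈1,440.0) = $4,639,817.23
Minimum at tier 2: $4,639,817.23

$4,639,817.23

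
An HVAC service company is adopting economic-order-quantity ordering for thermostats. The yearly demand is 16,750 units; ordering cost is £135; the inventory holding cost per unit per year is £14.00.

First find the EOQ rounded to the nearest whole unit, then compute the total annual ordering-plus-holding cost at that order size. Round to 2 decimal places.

£7,957.07

2DS/H = 2·16,750·135/14 = 323,035.71
EOQ = √323,035.71 ≈ 568.36 → Q = 568 units
Annual ordering cost = (D/Q)·S = (16,750/568) × 135 = £3,981.07
Annual holding cost  = (Q/2)·H = (568/2) × 14 = £3,976.00
Total = £3,981.07 + £3,976.00 = £7,957.07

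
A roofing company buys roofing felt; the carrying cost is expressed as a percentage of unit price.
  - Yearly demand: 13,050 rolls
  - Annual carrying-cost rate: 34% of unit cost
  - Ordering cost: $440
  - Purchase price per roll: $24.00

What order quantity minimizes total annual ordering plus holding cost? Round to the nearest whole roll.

1,186 rolls

H = i·C = 0.34 × $24 = $8.1600 per roll-year
Optimal lot size Q* = (2 × 13,050 × $440 / $8.16)^½ ≈ 1,186.32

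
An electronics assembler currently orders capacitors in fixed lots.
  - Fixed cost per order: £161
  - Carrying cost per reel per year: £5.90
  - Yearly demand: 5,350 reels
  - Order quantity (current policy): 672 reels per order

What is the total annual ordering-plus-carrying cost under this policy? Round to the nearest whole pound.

Annual ordering cost = (D/Q)·S = (5,350/672) × 161 = £1,281.77
Annual holding cost  = (Q/2)·H = (672/2) × 5.9 = £1,982.40
Total = £1,281.77 + £1,982.40 = £3,264.17

£3,264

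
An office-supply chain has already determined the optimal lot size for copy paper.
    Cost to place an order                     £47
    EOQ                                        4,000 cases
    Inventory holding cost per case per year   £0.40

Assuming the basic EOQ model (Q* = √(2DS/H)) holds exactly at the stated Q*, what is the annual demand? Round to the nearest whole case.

68,085 cases per year

EOQ relation: Q² = 2DS/H, so rearrange for the unknown.
D = Q²H / (2S) = 4,000² × 0.4 / (2 × 47) = 68,085.11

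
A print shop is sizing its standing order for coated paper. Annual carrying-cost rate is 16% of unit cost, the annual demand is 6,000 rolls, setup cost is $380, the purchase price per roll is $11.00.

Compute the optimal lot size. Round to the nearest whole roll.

1,610 rolls

Holding cost per roll per year: H = 16% × $11 = $1.7600
2DS/H = 2·6,000·380/1.76 = 2,590,909.09
EOQ = √2,590,909.09 ≈ 1,609.63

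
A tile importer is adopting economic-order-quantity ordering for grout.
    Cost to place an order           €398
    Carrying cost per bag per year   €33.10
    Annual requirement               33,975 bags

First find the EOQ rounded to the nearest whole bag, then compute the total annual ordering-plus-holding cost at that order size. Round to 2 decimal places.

Optimal lot size Q* = (2 × 33,975 × €398 / €33.1)^½ ≈ 903.90 → Q = 904 bags
Ordering: D/Q × S = 33,975/904 × €398 = €14,958.02
Holding:  Q/2 × H = 904/2 × €33.1 = €14,961.20
Total = €14,958.02 + €14,961.20 = €29,919.22

€29,919.22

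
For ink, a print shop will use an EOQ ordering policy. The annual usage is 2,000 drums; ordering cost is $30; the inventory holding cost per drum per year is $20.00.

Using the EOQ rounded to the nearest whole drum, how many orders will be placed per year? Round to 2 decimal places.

25.97 orders per year

Optimal lot size Q* = (2 × 2,000 × $30 / $20)^½ ≈ 77.46 → Q = 77
N = D/Q = 2,000/77 ≈ 25.974 orders/yr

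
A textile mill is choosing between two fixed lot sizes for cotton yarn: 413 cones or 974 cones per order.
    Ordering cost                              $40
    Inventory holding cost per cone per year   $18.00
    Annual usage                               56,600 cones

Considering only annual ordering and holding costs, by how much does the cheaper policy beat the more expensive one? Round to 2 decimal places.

$1,891.60

For each Q, cost = (D/Q)·S + (Q/2)·H.
TC(413) = (56,600/413)×40 + (413/2)×18 = $9,198.84
TC(974) = (56,600/974)×40 + (974/2)×18 = $11,090.44
Cheaper: Q = 413.  Difference = $1,891.60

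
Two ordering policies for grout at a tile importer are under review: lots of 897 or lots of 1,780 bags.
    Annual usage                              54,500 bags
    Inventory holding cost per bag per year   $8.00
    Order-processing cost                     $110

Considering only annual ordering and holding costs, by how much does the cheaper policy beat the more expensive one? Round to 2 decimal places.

$216.59

For each Q, cost = (D/Q)·S + (Q/2)·H.
TC(897) = (54,500/897)×110 + (897/2)×8 = $10,271.39
TC(1,780) = (54,500/1,780)×110 + (1,780/2)×8 = $10,487.98
Lots of 897 are cheaper by $216.59.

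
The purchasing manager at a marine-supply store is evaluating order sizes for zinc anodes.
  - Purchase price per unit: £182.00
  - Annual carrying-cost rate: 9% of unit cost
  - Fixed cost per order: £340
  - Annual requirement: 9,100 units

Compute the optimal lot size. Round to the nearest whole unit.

615 units

Carrying cost H = £182 × 9% = £16.3800/unit/yr
EOQ = √(2DS/H) = √(2 × 9,100 × 340 / 16.38)
    = √(377,777.78) ≈ 614.64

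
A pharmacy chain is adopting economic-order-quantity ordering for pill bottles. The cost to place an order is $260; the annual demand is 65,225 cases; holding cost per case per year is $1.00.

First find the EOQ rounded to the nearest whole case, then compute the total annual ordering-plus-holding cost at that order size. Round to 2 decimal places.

2DS/H = 2·65,225·260/1 = 33,917,000.00
EOQ = √33,917,000.00 ≈ 5,823.83 → Q = 5,824 cases
Annual ordering cost = (D/Q)·S = (65,225/5,824) × 260 = $2,911.83
Annual holding cost  = (Q/2)·H = (5,824/2) × 1 = $2,912.00
Total = $2,911.83 + $2,912.00 = $5,823.83

$5,823.83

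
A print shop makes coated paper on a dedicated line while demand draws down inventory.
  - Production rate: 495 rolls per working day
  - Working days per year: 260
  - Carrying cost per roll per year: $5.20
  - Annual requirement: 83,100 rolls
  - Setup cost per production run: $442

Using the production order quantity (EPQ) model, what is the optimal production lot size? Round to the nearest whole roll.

6,314 rolls

d = 83,100/260 = 319.6154 rolls/day;  effective holding cost H(1 − d/p) = 5.2·(1 − 319.6154/495) = 1.84242
Q* = √(2DS / H_eff) = √(2·83,100·442 / 1.84242) ≈ 6,314.40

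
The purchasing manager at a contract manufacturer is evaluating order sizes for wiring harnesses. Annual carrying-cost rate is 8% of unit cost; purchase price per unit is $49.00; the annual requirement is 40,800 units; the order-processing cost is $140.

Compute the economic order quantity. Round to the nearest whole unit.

Carrying cost H = $49 × 8% = $3.9200/unit/yr
EOQ = √(2DS/H) = √(2 × 40,800 × 140 / 3.92)
    = √(2,914,285.71) ≈ 1,707.13

1,707 units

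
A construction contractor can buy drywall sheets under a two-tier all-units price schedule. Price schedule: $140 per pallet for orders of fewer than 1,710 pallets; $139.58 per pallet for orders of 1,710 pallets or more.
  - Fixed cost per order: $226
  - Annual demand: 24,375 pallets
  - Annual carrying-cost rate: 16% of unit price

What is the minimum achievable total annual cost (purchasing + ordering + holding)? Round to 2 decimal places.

H₁ = 16%×$140 = $22.4000;  H₂ = 16%×$139.58 = $22.3328
EOQ₁ = √(2×24,375×226/22.4000) = 701.32  (< 1,710, feasible at tier 1)
EOQ₂ = √(2×24,375×226/22.3328) = 702.38  (< 1,710 → use Q = 1,710 at tier-2 price)
TC(tier 1 (EOQ₁), Q≈701.3) = $3,428,209.61
TC(tier 2, Q≈1,710.0) = $3,424,578.54
Minimum at tier 2: $3,424,578.54

$3,424,578.54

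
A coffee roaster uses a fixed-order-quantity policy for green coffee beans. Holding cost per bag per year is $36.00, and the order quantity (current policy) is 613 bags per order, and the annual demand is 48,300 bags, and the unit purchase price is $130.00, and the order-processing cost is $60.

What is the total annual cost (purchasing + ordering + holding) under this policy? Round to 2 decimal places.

Annual ordering cost = (D/Q)·S = (48,300/613) × 60 = $4,727.57
Annual holding cost  = (Q/2)·H = (613/2) × 36 = $11,034.00
Purchase cost = D·C = 48,300 × 130 = $6,279,000.00
Total = $4,727.57 + $11,034.00 + $6,279,000.00 = $6,294,761.57

$6,294,761.57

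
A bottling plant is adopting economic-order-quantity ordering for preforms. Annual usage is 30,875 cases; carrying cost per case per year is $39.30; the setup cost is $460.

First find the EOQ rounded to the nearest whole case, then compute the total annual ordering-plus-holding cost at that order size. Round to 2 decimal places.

Optimal lot size Q* = (2 × 30,875 × $460 / $39.3)^½ ≈ 850.16 → Q = 850 cases
Ordering: D/Q × S = 30,875/850 × $460 = $16,708.82
Holding:  Q/2 × H = 850/2 × $39.3 = $16,702.50
Total = $16,708.82 + $16,702.50 = $33,411.32

$33,411.32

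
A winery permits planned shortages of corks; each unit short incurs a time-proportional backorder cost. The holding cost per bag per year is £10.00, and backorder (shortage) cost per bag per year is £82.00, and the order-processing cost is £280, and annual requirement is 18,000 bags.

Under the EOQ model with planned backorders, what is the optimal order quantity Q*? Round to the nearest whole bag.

1,063 bags

Q* = √(2DS/H) · √((H + b)/b)
   = √(2 × 18,000 × 280 / 10) · √((10 + 82) / 82)
   = 1,003.992 × 1.0592 ≈ 1,063.45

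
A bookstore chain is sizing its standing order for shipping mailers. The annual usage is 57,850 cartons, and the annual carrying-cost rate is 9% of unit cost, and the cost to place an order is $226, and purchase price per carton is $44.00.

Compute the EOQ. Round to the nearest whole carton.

Holding cost per carton per year: H = 9% × $44 = $3.9600
EOQ = √(2DS/H) = √(2 × 57,850 × 226 / 3.96)
    = √(6,603,080.81) ≈ 2,569.65

2,570 cartons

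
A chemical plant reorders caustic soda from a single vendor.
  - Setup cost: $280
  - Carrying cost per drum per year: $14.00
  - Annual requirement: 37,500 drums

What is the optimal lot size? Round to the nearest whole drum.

Optimal lot size Q* = (2 × 37,500 × $280 / $14)^½ ≈ 1,224.74

1,225 drums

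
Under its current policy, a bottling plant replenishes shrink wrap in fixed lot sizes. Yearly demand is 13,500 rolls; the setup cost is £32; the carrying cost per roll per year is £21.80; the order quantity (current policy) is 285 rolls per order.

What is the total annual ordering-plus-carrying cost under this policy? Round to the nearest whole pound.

£4,622

Ordering: D/Q × S = 13,500/285 × £32 = £1,515.79
Holding:  Q/2 × H = 285/2 × £21.8 = £3,106.50
Total = £1,515.79 + £3,106.50 = £4,622.29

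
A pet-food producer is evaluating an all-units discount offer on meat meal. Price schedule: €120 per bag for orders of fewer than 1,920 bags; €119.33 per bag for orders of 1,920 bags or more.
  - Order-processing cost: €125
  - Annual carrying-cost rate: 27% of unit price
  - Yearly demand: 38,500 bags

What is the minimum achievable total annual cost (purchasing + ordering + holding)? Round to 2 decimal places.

H₁ = 27%×€120 = €32.4000;  H₂ = 27%×€119.33 = €32.2191
EOQ₁ = √(2×38,500×125/32.4000) = 545.04  (< 1,920, feasible at tier 1)
EOQ₂ = √(2×38,500×125/32.2191) = 546.57  (< 1,920 → use Q = 1,920 at tier-2 price)
TC(tier 1 (EOQ₁), Q≈545.0) = €4,637,659.28
TC(tier 2, Q≈1,920.0) = €4,627,641.85
Minimum at tier 2: €4,627,641.85

€4,627,641.85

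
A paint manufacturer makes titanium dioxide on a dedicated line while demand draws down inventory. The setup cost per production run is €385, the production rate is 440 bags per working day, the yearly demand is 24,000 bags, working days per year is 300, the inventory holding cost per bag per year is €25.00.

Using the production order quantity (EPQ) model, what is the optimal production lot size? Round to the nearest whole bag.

951 bags

d = 24,000/300 = 80.0000 bags/day;  effective holding cost H(1 − d/p) = 25·(1 − 80.0000/440) = 20.45455
Q* = √(2DS / H_eff) = √(2·24,000·385 / 20.45455) ≈ 950.51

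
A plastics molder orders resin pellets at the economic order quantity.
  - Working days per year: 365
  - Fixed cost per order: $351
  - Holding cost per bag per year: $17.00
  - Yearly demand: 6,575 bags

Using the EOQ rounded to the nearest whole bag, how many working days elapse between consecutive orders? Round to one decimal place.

Q* = √(2·D·S / H) = √(2·6,575·351 / 17) = √271,508.8 ≈ 521.07 → Q = 521 bags
T = Q/D × 365 days = 521/6,575 × 365 = 28.922 days

28.9 days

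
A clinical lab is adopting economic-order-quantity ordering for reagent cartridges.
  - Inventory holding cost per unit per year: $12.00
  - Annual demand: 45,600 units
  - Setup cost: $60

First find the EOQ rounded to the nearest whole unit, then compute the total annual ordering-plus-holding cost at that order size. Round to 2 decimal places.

$8,103.33

EOQ = √(2DS/H) = √(2 × 45,600 × 60 / 12)
    = √(456,000.00) ≈ 675.28 → Q = 675 units
Ordering: D/Q × S = 45,600/675 × $60 = $4,053.33
Holding:  Q/2 × H = 675/2 × $12 = $4,050.00
Total = $4,053.33 + $4,050.00 = $8,103.33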